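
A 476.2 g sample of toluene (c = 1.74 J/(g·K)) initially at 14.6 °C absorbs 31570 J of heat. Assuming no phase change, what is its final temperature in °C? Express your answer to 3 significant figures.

T_f = 52.7 °C

ΔT = q / (m c) = 31570 / (476.2 × 1.74) = 38.10 °C
T_f = 14.6 + 38.10 = 52.70 °C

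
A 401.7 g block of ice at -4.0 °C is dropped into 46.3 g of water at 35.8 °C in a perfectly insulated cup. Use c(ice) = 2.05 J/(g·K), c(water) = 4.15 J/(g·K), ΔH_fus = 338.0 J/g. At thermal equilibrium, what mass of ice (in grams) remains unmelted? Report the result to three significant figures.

Heat to warm all ice to 0 °C: 401.7×2.05×4.0 = 3293.9 J
Heat released by water cooling to 0 °C: 46.3×4.15×35.8 = 6878.8 J
6878.8 J < 3293.9 + 401.7×338.0 = 139068.5 J, so not all ice melts; final T = 0 °C.
Heat left for melting: 6878.8 − 3293.9 = 3584.9 J
Mass melted = 3584.9 / 338.0 = 10.61 g
Ice remaining = 401.7 − 10.61 = 391.09 g

m_ice remaining = 391 g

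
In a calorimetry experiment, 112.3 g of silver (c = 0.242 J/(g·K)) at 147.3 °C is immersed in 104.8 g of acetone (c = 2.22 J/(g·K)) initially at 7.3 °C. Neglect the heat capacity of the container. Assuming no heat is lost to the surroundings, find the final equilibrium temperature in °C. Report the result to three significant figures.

Heat lost by silver = heat gained by acetone.
(112.3)(0.242)(147.3 − T) = (104.8)(2.22)(T − 7.3)
27.1766 (147.3 − T) = 232.656 (T − 7.3)
4003.1 − 27.1766 T = 232.656 T − 1698.4
5701.5 = 259.8326 T
T = 21.94 °C

T_f = 21.9 °C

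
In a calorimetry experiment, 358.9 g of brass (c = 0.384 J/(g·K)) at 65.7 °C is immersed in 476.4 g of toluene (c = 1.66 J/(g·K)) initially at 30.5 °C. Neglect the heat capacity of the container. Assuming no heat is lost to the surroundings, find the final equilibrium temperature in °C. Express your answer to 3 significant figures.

T_f = 35.7 °C

Heat lost by brass = heat gained by toluene.
(358.9)(0.384)(65.7 − T) = (476.4)(1.66)(T − 30.5)
137.8176 (65.7 − T) = 790.824 (T − 30.5)
9054.6 − 137.8176 T = 790.824 T − 24120
33174.6 = 928.6416 T
T = 35.72 °C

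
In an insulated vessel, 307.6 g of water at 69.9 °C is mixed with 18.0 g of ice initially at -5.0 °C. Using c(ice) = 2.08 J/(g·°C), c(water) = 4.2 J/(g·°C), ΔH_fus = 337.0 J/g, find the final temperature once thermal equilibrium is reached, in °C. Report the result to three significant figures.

T_f = 61.5 °C

Heat to bring ice to 0 °C and melt it: q₁ = 18.0×2.08×5.0 + 18.0×337.0 = 6253.2 J
Heat the water can supply cooling to 0 °C: 307.6×4.2×69.9 = 90305.2 J > q₁, so all ice melts.
Energy balance: 307.6×4.2×(69.9 − T) = 6253.2 + 18.0×4.2×(T − 0)
1291.92(69.9 − T) = 6253.2 + 75.6 T
90305.2 − 6253.2 = 1367.52 T
T = 84052.0 / 1367.52 = 61.46 °C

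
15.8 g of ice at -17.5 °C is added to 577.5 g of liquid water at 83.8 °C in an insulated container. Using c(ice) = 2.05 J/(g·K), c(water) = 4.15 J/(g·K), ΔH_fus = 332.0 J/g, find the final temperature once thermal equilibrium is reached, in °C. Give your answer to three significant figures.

Heat to bring ice to 0 °C and melt it: q₁ = 15.8×2.05×17.5 + 15.8×332.0 = 5812.4 J
Heat the water can supply cooling to 0 °C: 577.5×4.15×83.8 = 200837 J > q₁, so all ice melts.
Energy balance: 577.5×4.15×(83.8 − T) = 5812.4 + 15.8×4.15×(T − 0)
2396.625(83.8 − T) = 5812.4 + 65.57 T
200837 − 5812.4 = 2462.195 T
T = 195024.6 / 2462.195 = 79.21 °C

T_f = 79.2 °C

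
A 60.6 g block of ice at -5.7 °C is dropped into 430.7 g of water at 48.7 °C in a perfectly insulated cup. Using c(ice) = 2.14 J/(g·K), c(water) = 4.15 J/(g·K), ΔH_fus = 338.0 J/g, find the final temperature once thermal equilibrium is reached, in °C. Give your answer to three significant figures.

T_f = 32.3 °C

Heat to bring ice to 0 °C and melt it: q₁ = 60.6×2.14×5.7 + 60.6×338.0 = 21222 J
Heat the water can supply cooling to 0 °C: 430.7×4.15×48.7 = 87046.6 J > q₁, so all ice melts.
Energy balance: 430.7×4.15×(48.7 − T) = 21222 + 60.6×4.15×(T − 0)
1787.405(48.7 − T) = 21222 + 251.49 T
87046.6 − 21222 = 2038.895 T
T = 65824.6 / 2038.895 = 32.28 °C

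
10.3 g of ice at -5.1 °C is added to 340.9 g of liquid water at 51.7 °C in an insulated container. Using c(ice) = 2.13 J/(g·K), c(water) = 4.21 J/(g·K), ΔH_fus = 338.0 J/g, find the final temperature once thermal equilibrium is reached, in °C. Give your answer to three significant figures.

Heat to bring ice to 0 °C and melt it: q₁ = 10.3×2.13×5.1 + 10.3×338.0 = 3593.3 J
Heat the water can supply cooling to 0 °C: 340.9×4.21×51.7 = 74199.3 J > q₁, so all ice melts.
Energy balance: 340.9×4.21×(51.7 − T) = 3593.3 + 10.3×4.21×(T − 0)
1435.189(51.7 − T) = 3593.3 + 43.363 T
74199.3 − 3593.3 = 1478.552 T
T = 70606.0 / 1478.552 = 47.75 °C

T_f = 47.8 °C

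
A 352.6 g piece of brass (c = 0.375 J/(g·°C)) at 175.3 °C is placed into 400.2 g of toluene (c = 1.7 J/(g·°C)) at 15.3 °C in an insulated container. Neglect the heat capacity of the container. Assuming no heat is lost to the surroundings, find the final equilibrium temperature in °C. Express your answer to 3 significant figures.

Heat lost by brass = heat gained by toluene.
(352.6)(0.375)(175.3 − T) = (400.2)(1.7)(T − 15.3)
132.225 (175.3 − T) = 680.34 (T − 15.3)
23179 − 132.225 T = 680.34 T − 10409
33588 = 812.565 T
T = 41.34 °C

T_f = 41.3 °C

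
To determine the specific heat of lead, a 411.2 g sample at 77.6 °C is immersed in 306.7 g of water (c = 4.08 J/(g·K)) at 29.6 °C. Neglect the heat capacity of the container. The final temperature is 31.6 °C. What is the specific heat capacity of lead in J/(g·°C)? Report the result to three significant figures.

q_gained = (306.7 × 4.08) × (31.6 − 29.6) = 2503 J
q_lost = 411.2 × c × (77.6 − 31.6) = 18915.2 c
Set equal: c = 2503 / 18915.2 = 0.132 J/(g·°C)

c = 0.132 J/(g·°C)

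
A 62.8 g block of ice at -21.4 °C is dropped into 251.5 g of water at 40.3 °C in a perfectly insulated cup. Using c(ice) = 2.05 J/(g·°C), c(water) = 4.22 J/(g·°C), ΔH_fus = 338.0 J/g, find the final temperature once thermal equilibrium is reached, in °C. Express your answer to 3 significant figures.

T_f = 14.2 °C

Heat to bring ice to 0 °C and melt it: q₁ = 62.8×2.05×21.4 + 62.8×338.0 = 23981 J
Heat the water can supply cooling to 0 °C: 251.5×4.22×40.3 = 42771.6 J > q₁, so all ice melts.
Energy balance: 251.5×4.22×(40.3 − T) = 23981 + 62.8×4.22×(T − 0)
1061.33(40.3 − T) = 23981 + 265.016 T
42771.6 − 23981 = 1326.346 T
T = 18790.6 / 1326.346 = 14.17 °C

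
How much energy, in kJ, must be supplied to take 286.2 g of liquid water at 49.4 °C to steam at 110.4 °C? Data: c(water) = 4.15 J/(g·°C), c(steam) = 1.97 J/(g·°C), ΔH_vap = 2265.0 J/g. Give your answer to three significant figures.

q = 714 kJ

q1 (heat water 49.4→100.0 °C): 286.2 × 4.15 × 50.6 = 60099 J
q2 (vaporize at 100 °C): 286.2 × 2265.0 = 648243 J
q3 (heat steam 100.0→110.4 °C): 286.2 × 1.97 × 10.4 = 5864 J
Total: 60099 + 648243 + 5864 = 714206 J = 714 kJ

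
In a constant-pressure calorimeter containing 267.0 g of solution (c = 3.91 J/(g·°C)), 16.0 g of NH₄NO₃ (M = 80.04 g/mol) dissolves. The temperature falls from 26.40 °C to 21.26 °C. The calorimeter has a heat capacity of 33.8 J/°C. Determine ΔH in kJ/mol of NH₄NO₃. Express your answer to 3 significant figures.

|ΔT| = |21.26 − 26.40| = 5.14 °C
|q_surr| = (267.0 × 3.91 + 33.8) × 5.14 = 1077.77 × 5.14 = 5540 J
n(NH₄NO₃) = 16.0 / 80.04 = 0.1999 mol
Temperature fell, so q_rxn = +|q_surr| = 5.540 kJ
ΔH = q_rxn / n = 27.71 kJ/mol

ΔH = 27.7 kJ/mol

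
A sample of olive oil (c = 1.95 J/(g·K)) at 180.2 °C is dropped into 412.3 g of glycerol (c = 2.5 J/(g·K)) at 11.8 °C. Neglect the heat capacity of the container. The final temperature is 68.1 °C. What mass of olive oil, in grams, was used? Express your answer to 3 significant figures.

q_gained = (412.3 × 2.5) × (68.1 − 11.8) = 58030 J
q_lost = m × 1.95 × (180.2 − 68.1) = 218.595 m
m = 58030 / 218.595 = 265 g

m = 265 g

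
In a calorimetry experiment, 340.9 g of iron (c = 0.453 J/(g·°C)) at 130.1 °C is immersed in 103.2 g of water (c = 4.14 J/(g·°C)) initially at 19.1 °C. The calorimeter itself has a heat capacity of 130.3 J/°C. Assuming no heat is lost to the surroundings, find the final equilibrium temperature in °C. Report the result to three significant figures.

T_f = 43.2 °C

Heat lost by iron = heat gained by water + calorimeter.
(340.9)(0.453)(130.1 − T) = [(103.2)(4.14) + 130.3](T − 19.1)
154.4277 (130.1 − T) = 557.548 (T − 19.1)
20091 − 154.4277 T = 557.548 T − 10649
30740 = 711.9757 T
T = 43.18 °C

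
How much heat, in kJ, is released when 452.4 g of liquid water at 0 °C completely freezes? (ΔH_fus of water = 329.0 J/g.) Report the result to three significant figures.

q = 149 kJ

q = m × ΔH_fus = 452.4 × 329.0 = 148800 J = 149 kJ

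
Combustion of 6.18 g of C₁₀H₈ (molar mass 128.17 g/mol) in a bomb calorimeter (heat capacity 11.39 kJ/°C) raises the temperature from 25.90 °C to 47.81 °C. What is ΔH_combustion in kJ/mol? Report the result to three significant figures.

ΔH = -5180 kJ/mol

ΔT = 47.81 − 25.90 = 21.91 °C
q_cal = C_cal × ΔT = 11.39 × 21.91 = 249.5549 kJ
n = 6.18 / 128.17 = 0.04822 mol
q_rxn = −q_cal = -249.5549 kJ
ΔH = -249.5549 / 0.04822 = -5175 kJ/mol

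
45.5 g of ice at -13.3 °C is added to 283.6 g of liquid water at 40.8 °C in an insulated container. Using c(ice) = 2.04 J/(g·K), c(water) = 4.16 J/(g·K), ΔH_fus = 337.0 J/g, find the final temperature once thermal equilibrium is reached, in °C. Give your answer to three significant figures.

T_f = 23.1 °C

Heat to bring ice to 0 °C and melt it: q₁ = 45.5×2.04×13.3 + 45.5×337.0 = 16568 J
Heat the water can supply cooling to 0 °C: 283.6×4.16×40.8 = 48134.9 J > q₁, so all ice melts.
Energy balance: 283.6×4.16×(40.8 − T) = 16568 + 45.5×4.16×(T − 0)
1179.776(40.8 − T) = 16568 + 189.28 T
48134.9 − 16568 = 1369.056 T
T = 31566.9 / 1369.056 = 23.06 °C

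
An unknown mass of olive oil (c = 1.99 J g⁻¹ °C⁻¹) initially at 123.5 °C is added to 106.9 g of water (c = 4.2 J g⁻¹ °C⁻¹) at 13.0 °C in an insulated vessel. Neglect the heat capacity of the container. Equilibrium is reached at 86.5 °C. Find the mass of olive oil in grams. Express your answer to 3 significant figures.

q_gained = (106.9 × 4.2) × (86.5 − 13.0) = 33000 J
q_lost = m × 1.99 × (123.5 − 86.5) = 73.63 m
m = 33000 / 73.63 = 448 g

m = 448 g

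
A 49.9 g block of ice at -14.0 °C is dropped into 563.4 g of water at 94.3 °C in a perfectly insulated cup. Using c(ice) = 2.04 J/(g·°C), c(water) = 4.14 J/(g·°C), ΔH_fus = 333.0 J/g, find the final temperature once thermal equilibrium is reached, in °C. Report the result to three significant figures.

T_f = 79.5 °C

Heat to bring ice to 0 °C and melt it: q₁ = 49.9×2.04×14.0 + 49.9×333.0 = 18042 J
Heat the water can supply cooling to 0 °C: 563.4×4.14×94.3 = 219952 J > q₁, so all ice melts.
Energy balance: 563.4×4.14×(94.3 − T) = 18042 + 49.9×4.14×(T − 0)
2332.476(94.3 − T) = 18042 + 206.586 T
219952 − 18042 = 2539.062 T
T = 201910 / 2539.062 = 79.52 °C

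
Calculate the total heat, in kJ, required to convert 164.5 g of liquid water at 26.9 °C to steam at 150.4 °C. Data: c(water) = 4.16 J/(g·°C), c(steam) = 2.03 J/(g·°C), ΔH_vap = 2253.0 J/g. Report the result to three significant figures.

q1 (heat water 26.9→100.0 °C): 164.5 × 4.16 × 73.1 = 50024 J
q2 (vaporize at 100 °C): 164.5 × 2253.0 = 370619 J
q3 (heat steam 100.0→150.4 °C): 164.5 × 2.03 × 50.4 = 16830 J
Total: 50024 + 370619 + 16830 = 437473 J = 437 kJ

q = 437 kJ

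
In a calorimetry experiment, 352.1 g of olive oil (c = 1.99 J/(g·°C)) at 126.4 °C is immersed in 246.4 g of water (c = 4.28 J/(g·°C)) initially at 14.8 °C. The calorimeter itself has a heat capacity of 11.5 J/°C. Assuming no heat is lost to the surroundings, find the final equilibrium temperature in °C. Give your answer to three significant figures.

Heat lost by olive oil = heat gained by water + calorimeter.
(352.1)(1.99)(126.4 − T) = [(246.4)(4.28) + 11.5](T − 14.8)
700.679 (126.4 − T) = 1066.092 (T − 14.8)
88566 − 700.679 T = 1066.092 T − 15778
104344 = 1766.771 T
T = 59.06 °C

T_f = 59.1 °C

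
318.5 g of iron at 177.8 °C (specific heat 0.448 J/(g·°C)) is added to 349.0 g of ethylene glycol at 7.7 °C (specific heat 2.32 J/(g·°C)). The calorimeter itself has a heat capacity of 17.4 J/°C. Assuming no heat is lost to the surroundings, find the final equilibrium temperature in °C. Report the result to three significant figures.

T_f = 32.7 °C

Heat lost by iron = heat gained by ethylene glycol + calorimeter.
(318.5)(0.448)(177.8 − T) = [(349.0)(2.32) + 17.4](T − 7.7)
142.688 (177.8 − T) = 827.08 (T − 7.7)
25370 − 142.688 T = 827.08 T − 6368.5
31738.5 = 969.768 T
T = 32.73 °C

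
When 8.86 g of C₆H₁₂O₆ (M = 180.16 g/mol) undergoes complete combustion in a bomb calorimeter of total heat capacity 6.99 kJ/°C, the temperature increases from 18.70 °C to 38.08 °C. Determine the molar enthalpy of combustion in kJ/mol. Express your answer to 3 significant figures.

ΔT = 38.08 − 18.70 = 19.38 °C
q_cal = C_cal × ΔT = 6.99 × 19.38 = 135.4662 kJ
n = 8.86 / 180.16 = 0.04918 mol
q_rxn = −q_cal = -135.4662 kJ
ΔH = -135.4662 / 0.04918 = -2754 kJ/mol

ΔH = -2750 kJ/mol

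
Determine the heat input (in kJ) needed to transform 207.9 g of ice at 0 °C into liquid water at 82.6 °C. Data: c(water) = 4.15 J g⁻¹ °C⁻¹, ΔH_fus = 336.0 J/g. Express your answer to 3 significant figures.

q = 141 kJ

q1 (melt at 0 °C): 207.9 × 336.0 = 69854 J
q2 (heat water 0.0→82.6 °C): 207.9 × 4.15 × 82.6 = 71266 J
Total: 69854 + 71266 = 141120 J = 141 kJ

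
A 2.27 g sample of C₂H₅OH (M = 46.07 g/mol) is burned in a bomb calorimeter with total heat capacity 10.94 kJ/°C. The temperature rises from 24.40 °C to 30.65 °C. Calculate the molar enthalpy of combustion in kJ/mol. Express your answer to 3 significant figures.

ΔH = -1390 kJ/mol

ΔT = 30.65 − 24.40 = 6.25 °C
q_cal = C_cal × ΔT = 10.94 × 6.25 = 68.375 kJ
n = 2.27 / 46.07 = 0.04927 mol
q_rxn = −q_cal = -68.375 kJ
ΔH = -68.375 / 0.04927 = -1388 kJ/mol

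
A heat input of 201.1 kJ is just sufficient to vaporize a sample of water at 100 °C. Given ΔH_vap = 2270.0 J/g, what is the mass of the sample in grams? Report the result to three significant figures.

m = q / ΔH_vap = 201100 J / 2270.0 J/g = 88.6 g

m = 88.6 g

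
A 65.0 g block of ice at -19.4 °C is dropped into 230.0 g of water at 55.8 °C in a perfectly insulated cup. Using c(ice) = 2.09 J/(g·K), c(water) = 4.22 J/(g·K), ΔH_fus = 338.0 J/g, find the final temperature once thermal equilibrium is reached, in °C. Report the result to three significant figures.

T_f = 23.7 °C

Heat to bring ice to 0 °C and melt it: q₁ = 65.0×2.09×19.4 + 65.0×338.0 = 24605 J
Heat the water can supply cooling to 0 °C: 230.0×4.22×55.8 = 54159.5 J > q₁, so all ice melts.
Energy balance: 230.0×4.22×(55.8 − T) = 24605 + 65.0×4.22×(T − 0)
970.6(55.8 − T) = 24605 + 274.3 T
54159.5 − 24605 = 1244.9 T
T = 29554.5 / 1244.9 = 23.74 °C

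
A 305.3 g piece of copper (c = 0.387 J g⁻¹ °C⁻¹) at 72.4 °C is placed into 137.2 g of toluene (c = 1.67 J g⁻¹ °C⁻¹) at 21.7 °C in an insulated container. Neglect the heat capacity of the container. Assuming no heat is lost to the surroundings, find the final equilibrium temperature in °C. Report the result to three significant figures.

T_f = 38.9 °C

Heat lost by copper = heat gained by toluene.
(305.3)(0.387)(72.4 − T) = (137.2)(1.67)(T − 21.7)
118.1511 (72.4 − T) = 229.124 (T − 21.7)
8554.1 − 118.1511 T = 229.124 T − 4972.0
13526.1 = 347.2751 T
T = 38.949 °C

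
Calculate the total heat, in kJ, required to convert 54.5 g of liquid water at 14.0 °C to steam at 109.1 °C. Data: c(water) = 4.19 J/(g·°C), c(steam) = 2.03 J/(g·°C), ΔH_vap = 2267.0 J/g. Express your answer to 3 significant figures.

q1 (heat water 14.0→100.0 °C): 54.5 × 4.19 × 86.0 = 19639 J
q2 (vaporize at 100 °C): 54.5 × 2267.0 = 123552 J
q3 (heat steam 100.0→109.1 °C): 54.5 × 2.03 × 9.1 = 1007 J
Total: 19639 + 123552 + 1007 = 144198 J = 144 kJ

q = 144 kJ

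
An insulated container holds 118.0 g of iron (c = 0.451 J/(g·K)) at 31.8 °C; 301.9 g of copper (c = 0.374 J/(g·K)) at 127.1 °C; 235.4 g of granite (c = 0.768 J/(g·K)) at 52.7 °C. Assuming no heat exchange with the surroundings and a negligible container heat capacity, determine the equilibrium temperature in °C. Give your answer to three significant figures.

T_f = 73.7 °C

Σ mᵢcᵢ(T − Tᵢ) = 0  ⇒  T = Σ mᵢcᵢTᵢ / Σ mᵢcᵢ
Σ mᵢcᵢ = 118.0×0.451 + 301.9×0.374 + 235.4×0.768 = 346.9158
Σ mᵢcᵢTᵢ = 53.218×31.8 + 112.9106×127.1 + 180.7872×52.7 = 25571
T = 25571 / 346.9158 = 73.71 °C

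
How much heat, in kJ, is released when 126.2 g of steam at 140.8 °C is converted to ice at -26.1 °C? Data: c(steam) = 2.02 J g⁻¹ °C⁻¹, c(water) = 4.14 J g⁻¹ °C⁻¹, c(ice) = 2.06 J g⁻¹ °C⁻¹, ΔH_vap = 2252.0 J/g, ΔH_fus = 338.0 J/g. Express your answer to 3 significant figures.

q = 396 kJ

q1 (cool steam 140.8→100 °C): 126.2 × 2.02 × 40.8 = 10401 J
q2 (condense at 100 °C): 126.2 × 2252.0 = 284202 J
q3 (cool water 100→0 °C): 126.2 × 4.14 × 100.0 = 52247 J
q4 (freeze at 0 °C): 126.2 × 338.0 = 42656 J
q5 (cool ice 0→-26.1 °C): 126.2 × 2.06 × 26.1 = 6785 J
Total: 10401 + 284202 + 52247 + 42656 + 6785 = 396291 J = 396 kJ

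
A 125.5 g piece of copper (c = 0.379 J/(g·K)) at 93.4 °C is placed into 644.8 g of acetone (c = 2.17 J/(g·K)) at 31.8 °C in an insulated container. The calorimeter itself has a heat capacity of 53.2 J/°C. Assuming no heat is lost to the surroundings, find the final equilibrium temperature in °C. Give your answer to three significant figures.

Heat lost by copper = heat gained by acetone + calorimeter.
(125.5)(0.379)(93.4 − T) = [(644.8)(2.17) + 53.2](T − 31.8)
47.5645 (93.4 − T) = 1452.416 (T − 31.8)
4442.5 − 47.5645 T = 1452.416 T − 46187
50629.5 = 1499.9805 T
T = 33.75 °C

T_f = 33.8 °C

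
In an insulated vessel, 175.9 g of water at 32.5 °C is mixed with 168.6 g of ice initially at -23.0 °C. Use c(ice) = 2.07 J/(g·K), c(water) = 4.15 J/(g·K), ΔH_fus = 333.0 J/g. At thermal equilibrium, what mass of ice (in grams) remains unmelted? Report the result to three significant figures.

m_ice remaining = 121 g

Heat to warm all ice to 0 °C: 168.6×2.07×23.0 = 8027.0 J
Heat released by water cooling to 0 °C: 175.9×4.15×32.5 = 23725 J
23725 J < 8027.0 + 168.6×333.0 = 64170.8 J, so not all ice melts; final T = 0 °C.
Heat left for melting: 23725 − 8027.0 = 15698.0 J
Mass melted = 15698.0 / 333.0 = 47.14 g
Ice remaining = 168.6 − 47.14 = 121.46 g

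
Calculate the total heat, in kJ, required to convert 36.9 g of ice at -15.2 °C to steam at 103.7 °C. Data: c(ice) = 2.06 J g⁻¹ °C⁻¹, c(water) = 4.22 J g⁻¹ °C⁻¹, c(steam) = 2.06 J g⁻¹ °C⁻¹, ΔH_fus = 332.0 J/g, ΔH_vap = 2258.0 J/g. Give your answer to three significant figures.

q = 113 kJ

q1 (heat ice -15.2→0.0 °C): 36.9 × 2.06 × 15.2 = 1155 J
q2 (melt at 0 °C): 36.9 × 332.0 = 12251 J
q3 (heat water 0.0→100.0 °C): 36.9 × 4.22 × 100.0 = 15572 J
q4 (vaporize at 100 °C): 36.9 × 2258.0 = 83320 J
q5 (heat steam 100.0→103.7 °C): 36.9 × 2.06 × 3.7 = 281 J
Total: 1155 + 12251 + 15572 + 83320 + 281 = 112579 J = 113 kJ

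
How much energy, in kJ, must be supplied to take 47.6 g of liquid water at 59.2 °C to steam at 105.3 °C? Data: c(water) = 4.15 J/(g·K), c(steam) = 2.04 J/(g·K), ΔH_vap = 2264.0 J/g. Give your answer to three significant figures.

q1 (heat water 59.2→100.0 °C): 47.6 × 4.15 × 40.8 = 8060 J
q2 (vaporize at 100 °C): 47.6 × 2264.0 = 107766 J
q3 (heat steam 100.0→105.3 °C): 47.6 × 2.04 × 5.3 = 515 J
Total: 8060 + 107766 + 515 = 116341 J = 116 kJ

q = 116 kJ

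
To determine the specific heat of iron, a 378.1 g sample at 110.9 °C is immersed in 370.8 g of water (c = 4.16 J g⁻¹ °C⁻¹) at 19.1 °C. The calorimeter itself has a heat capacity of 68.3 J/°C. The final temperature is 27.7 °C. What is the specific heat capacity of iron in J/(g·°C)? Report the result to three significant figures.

q_gained = (370.8 × 4.16 + 68.3) × (27.7 − 19.1) = 13850 J
q_lost = 378.1 × c × (110.9 − 27.7) = 31457.92 c
Set equal: c = 13850 / 31457.92 = 0.440 J/(g·°C)

c = 0.440 J/(g·°C)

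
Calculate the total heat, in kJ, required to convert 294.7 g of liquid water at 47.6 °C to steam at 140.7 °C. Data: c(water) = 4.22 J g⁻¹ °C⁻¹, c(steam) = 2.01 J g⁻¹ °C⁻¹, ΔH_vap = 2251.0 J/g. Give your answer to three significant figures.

q = 753 kJ

q1 (heat water 47.6→100.0 °C): 294.7 × 4.22 × 52.4 = 65166 J
q2 (vaporize at 100 °C): 294.7 × 2251.0 = 663370 J
q3 (heat steam 100.0→140.7 °C): 294.7 × 2.01 × 40.7 = 24109 J
Total: 65166 + 663370 + 24109 = 752645 J = 753 kJ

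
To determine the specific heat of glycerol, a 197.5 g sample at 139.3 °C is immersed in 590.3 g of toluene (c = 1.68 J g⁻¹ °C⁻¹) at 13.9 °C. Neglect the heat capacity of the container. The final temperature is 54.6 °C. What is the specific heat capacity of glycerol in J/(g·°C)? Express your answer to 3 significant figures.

c = 2.41 J/(g·°C)

q_gained = (590.3 × 1.68) × (54.6 − 13.9) = 40360 J
q_lost = 197.5 × c × (139.3 − 54.6) = 16728.25 c
Set equal: c = 40360 / 16728.25 = 2.41 J/(g·°C)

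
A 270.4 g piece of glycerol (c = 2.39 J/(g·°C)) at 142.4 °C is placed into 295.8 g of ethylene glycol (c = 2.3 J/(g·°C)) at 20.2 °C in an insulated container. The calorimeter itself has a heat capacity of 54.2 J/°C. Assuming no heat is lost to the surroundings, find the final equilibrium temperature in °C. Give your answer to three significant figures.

Heat lost by glycerol = heat gained by ethylene glycol + calorimeter.
(270.4)(2.39)(142.4 − T) = [(295.8)(2.3) + 54.2](T − 20.2)
646.256 (142.4 − T) = 734.54 (T − 20.2)
92027 − 646.256 T = 734.54 T − 14838
106865 = 1380.796 T
T = 77.39 °C

T_f = 77.4 °C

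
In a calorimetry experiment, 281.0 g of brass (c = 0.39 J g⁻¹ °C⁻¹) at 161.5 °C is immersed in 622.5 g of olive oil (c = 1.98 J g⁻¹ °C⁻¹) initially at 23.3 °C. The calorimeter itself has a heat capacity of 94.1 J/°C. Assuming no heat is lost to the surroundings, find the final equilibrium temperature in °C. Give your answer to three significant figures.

Heat lost by brass = heat gained by olive oil + calorimeter.
(281.0)(0.39)(161.5 − T) = [(622.5)(1.98) + 94.1](T − 23.3)
109.59 (161.5 − T) = 1326.65 (T − 23.3)
17699 − 109.59 T = 1326.65 T − 30911
48610 = 1436.24 T
T = 33.845 °C

T_f = 33.8 °C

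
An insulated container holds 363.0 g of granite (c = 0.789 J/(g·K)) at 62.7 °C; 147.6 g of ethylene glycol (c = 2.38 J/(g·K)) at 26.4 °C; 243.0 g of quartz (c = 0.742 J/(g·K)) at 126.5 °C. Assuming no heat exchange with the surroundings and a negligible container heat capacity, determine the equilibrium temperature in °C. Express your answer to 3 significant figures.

T_f = 61.2 °C

Σ mᵢcᵢ(T − Tᵢ) = 0  ⇒  T = Σ mᵢcᵢTᵢ / Σ mᵢcᵢ
Σ mᵢcᵢ = 363.0×0.789 + 147.6×2.38 + 243.0×0.742 = 818.001
Σ mᵢcᵢTᵢ = 286.407×62.7 + 351.288×26.4 + 180.306×126.5 = 50040
T = 50040 / 818.001 = 61.17 °C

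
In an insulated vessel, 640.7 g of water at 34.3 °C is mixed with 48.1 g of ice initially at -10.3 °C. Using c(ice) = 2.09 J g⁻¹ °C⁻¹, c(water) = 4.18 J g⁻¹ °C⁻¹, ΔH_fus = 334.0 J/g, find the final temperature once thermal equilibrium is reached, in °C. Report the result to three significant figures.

T_f = 26.0 °C

Heat to bring ice to 0 °C and melt it: q₁ = 48.1×2.09×10.3 + 48.1×334.0 = 17101 J
Heat the water can supply cooling to 0 °C: 640.7×4.18×34.3 = 91859.7 J > q₁, so all ice melts.
Energy balance: 640.7×4.18×(34.3 − T) = 17101 + 48.1×4.18×(T − 0)
2678.126(34.3 − T) = 17101 + 201.058 T
91859.7 − 17101 = 2879.184 T
T = 74758.7 / 2879.184 = 25.97 °C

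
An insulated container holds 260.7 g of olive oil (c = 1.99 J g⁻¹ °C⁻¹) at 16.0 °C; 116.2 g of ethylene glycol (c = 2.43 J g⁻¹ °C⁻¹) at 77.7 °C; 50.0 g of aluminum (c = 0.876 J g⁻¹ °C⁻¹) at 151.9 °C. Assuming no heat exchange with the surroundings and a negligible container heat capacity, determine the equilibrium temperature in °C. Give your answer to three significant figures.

T_f = 43.7 °C

Σ mᵢcᵢ(T − Tᵢ) = 0  ⇒  T = Σ mᵢcᵢTᵢ / Σ mᵢcᵢ
Σ mᵢcᵢ = 260.7×1.99 + 116.2×2.43 + 50.0×0.876 = 844.959
Σ mᵢcᵢTᵢ = 518.793×16.0 + 282.366×77.7 + 43.8×151.9 = 36894
T = 36894 / 844.959 = 43.66 °C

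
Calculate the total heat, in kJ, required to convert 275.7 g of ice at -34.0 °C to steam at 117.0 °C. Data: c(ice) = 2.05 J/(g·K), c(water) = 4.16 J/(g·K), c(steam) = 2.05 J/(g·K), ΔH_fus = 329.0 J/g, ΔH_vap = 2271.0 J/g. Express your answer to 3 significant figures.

q1 (heat ice -34.0→0.0 °C): 275.7 × 2.05 × 34.0 = 19216 J
q2 (melt at 0 °C): 275.7 × 329.0 = 90705 J
q3 (heat water 0.0→100.0 °C): 275.7 × 4.16 × 100.0 = 114691 J
q4 (vaporize at 100 °C): 275.7 × 2271.0 = 626115 J
q5 (heat steam 100.0→117.0 °C): 275.7 × 2.05 × 17.0 = 9608 J
Total: 19216 + 90705 + 114691 + 626115 + 9608 = 860335 J = 860 kJ

q = 860 kJ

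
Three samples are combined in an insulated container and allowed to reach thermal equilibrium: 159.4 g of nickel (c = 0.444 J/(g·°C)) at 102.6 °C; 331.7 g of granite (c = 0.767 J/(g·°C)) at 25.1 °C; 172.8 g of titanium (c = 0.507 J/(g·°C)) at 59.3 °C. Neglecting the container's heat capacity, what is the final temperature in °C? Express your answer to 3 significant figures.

T_f = 45.6 °C

Σ mᵢcᵢ(T − Tᵢ) = 0  ⇒  T = Σ mᵢcᵢTᵢ / Σ mᵢcᵢ
Σ mᵢcᵢ = 159.4×0.444 + 331.7×0.767 + 172.8×0.507 = 412.7971
Σ mᵢcᵢTᵢ = 70.7736×102.6 + 254.4139×25.1 + 87.6096×59.3 = 18842
T = 18842 / 412.7971 = 45.64 °C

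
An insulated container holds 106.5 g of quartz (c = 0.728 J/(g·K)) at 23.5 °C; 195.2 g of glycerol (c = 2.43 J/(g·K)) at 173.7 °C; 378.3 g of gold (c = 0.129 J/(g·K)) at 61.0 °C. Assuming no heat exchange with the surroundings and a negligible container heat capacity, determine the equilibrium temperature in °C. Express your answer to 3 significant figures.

Σ mᵢcᵢ(T − Tᵢ) = 0  ⇒  T = Σ mᵢcᵢTᵢ / Σ mᵢcᵢ
Σ mᵢcᵢ = 106.5×0.728 + 195.2×2.43 + 378.3×0.129 = 600.6687
Σ mᵢcᵢTᵢ = 77.532×23.5 + 474.336×173.7 + 48.8007×61.0 = 87191
T = 87191 / 600.6687 = 145.2 °C

T_f = 145 °C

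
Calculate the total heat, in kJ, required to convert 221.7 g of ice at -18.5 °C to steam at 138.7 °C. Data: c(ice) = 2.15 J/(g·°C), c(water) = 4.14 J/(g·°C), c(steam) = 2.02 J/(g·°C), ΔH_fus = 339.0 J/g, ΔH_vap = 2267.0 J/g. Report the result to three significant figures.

q = 696 kJ

q1 (heat ice -18.5→0.0 °C): 221.7 × 2.15 × 18.5 = 8818 J
q2 (melt at 0 °C): 221.7 × 339.0 = 75156 J
q3 (heat water 0.0→100.0 °C): 221.7 × 4.14 × 100.0 = 91784 J
q4 (vaporize at 100 °C): 221.7 × 2267.0 = 502594 J
q5 (heat steam 100.0→138.7 °C): 221.7 × 2.02 × 38.7 = 17331 J
Total: 8818 + 75156 + 91784 + 502594 + 17331 = 695683 J = 696 kJ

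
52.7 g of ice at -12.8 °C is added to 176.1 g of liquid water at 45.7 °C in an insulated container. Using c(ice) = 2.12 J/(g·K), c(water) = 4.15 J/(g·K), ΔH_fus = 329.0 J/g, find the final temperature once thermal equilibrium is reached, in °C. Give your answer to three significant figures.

Heat to bring ice to 0 °C and melt it: q₁ = 52.7×2.12×12.8 + 52.7×329.0 = 18768 J
Heat the water can supply cooling to 0 °C: 176.1×4.15×45.7 = 33398.2 J > q₁, so all ice melts.
Energy balance: 176.1×4.15×(45.7 − T) = 18768 + 52.7×4.15×(T − 0)
730.815(45.7 − T) = 18768 + 218.705 T
33398.2 − 18768 = 949.520 T
T = 14630.2 / 949.520 = 15.41 °C

T_f = 15.4 °C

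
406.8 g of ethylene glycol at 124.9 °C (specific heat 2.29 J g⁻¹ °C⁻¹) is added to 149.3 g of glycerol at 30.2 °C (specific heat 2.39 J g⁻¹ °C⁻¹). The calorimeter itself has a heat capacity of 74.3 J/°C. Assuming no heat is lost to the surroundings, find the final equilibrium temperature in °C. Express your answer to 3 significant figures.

Heat lost by ethylene glycol = heat gained by glycerol + calorimeter.
(406.8)(2.29)(124.9 − T) = [(149.3)(2.39) + 74.3](T − 30.2)
931.572 (124.9 − T) = 431.127 (T − 30.2)
116350 − 931.572 T = 431.127 T − 13020
129370 = 1362.699 T
T = 94.94 °C

T_f = 94.9 °C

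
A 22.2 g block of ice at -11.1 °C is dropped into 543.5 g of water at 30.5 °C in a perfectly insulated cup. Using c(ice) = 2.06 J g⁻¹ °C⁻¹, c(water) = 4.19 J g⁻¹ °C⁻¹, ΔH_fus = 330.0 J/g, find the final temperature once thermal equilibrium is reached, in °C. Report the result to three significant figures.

T_f = 26.0 °C

Heat to bring ice to 0 °C and melt it: q₁ = 22.2×2.06×11.1 + 22.2×330.0 = 7833.6 J
Heat the water can supply cooling to 0 °C: 543.5×4.19×30.5 = 69456.6 J > q₁, so all ice melts.
Energy balance: 543.5×4.19×(30.5 − T) = 7833.6 + 22.2×4.19×(T − 0)
2277.265(30.5 − T) = 7833.6 + 93.018 T
69456.6 − 7833.6 = 2370.283 T
T = 61623.0 / 2370.283 = 26.00 °C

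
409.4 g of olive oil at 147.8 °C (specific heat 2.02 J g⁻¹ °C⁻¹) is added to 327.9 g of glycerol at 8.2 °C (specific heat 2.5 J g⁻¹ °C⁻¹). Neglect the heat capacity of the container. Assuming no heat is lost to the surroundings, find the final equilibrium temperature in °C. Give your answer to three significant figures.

Heat lost by olive oil = heat gained by glycerol.
(409.4)(2.02)(147.8 − T) = (327.9)(2.5)(T − 8.2)
826.988 (147.8 − T) = 819.75 (T − 8.2)
122230 − 826.988 T = 819.75 T − 6722.0
128952.0 = 1646.738 T
T = 78.31 °C

T_f = 78.3 °C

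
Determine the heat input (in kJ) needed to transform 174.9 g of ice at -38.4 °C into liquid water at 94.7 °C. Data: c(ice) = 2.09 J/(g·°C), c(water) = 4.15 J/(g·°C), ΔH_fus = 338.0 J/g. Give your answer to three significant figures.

q = 142 kJ

q1 (heat ice -38.4→0.0 °C): 174.9 × 2.09 × 38.4 = 14037 J
q2 (melt at 0 °C): 174.9 × 338.0 = 59116 J
q3 (heat water 0.0→94.7 °C): 174.9 × 4.15 × 94.7 = 68737 J
Total: 14037 + 59116 + 68737 = 141890 J = 142 kJ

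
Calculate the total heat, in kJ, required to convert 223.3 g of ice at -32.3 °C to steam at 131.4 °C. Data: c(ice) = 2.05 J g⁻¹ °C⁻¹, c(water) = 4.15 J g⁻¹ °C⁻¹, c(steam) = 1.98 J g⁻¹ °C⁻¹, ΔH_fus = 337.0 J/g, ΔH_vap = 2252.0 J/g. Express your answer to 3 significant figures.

q1 (heat ice -32.3→0.0 °C): 223.3 × 2.05 × 32.3 = 14786 J
q2 (melt at 0 °C): 223.3 × 337.0 = 75252 J
q3 (heat water 0.0→100.0 °C): 223.3 × 4.15 × 100.0 = 92670 J
q4 (vaporize at 100 °C): 223.3 × 2252.0 = 502872 J
q5 (heat steam 100.0→131.4 °C): 223.3 × 1.98 × 31.4 = 13883 J
Total: 14786 + 75252 + 92670 + 502872 + 13883 = 699463 J = 699 kJ

q = 699 kJ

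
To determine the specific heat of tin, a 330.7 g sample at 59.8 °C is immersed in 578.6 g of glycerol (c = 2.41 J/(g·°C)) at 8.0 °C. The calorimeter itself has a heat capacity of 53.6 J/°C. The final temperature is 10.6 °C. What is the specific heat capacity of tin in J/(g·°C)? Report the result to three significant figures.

q_gained = (578.6 × 2.41 + 53.6) × (10.6 − 8.0) = 3765 J
q_lost = 330.7 × c × (59.8 − 10.6) = 16270.44 c
Set equal: c = 3765 / 16270.44 = 0.231 J/(g·°C)

c = 0.231 J/(g·°C)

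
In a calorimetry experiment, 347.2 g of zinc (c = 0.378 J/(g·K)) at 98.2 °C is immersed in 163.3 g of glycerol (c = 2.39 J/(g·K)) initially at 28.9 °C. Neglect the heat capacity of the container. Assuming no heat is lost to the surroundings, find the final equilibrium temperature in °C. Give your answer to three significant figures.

T_f = 46.3 °C

Heat lost by zinc = heat gained by glycerol.
(347.2)(0.378)(98.2 − T) = (163.3)(2.39)(T − 28.9)
131.2416 (98.2 − T) = 390.287 (T − 28.9)
12888 − 131.2416 T = 390.287 T − 11279
24167 = 521.5286 T
T = 46.34 °C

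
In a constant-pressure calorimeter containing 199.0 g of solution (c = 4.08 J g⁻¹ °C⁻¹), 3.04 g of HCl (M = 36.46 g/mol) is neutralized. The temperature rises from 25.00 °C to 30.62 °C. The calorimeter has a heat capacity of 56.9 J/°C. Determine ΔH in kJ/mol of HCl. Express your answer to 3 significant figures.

ΔH = -58.6 kJ/mol

|ΔT| = |30.62 − 25.00| = 5.62 °C
|q_surr| = (199.0 × 4.08 + 56.9) × 5.62 = 868.82 × 5.62 = 4883 J
n(HCl) = 3.04 / 36.46 = 0.08338 mol
Temperature rose, so q_rxn = −|q_surr| = -4.883 kJ
ΔH = q_rxn / n = -58.56 kJ/mol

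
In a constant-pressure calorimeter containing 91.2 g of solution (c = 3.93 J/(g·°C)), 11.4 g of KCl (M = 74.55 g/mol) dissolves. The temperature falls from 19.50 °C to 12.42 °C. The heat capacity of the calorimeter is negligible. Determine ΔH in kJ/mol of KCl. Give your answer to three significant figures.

ΔH = 16.6 kJ/mol

|ΔT| = |12.42 − 19.50| = 7.08 °C
|q_surr| = (91.2 × 3.93) × 7.08 = 358.416 × 7.08 = 2538 J
n(KCl) = 11.4 / 74.55 = 0.1529 mol
Temperature fell, so q_rxn = +|q_surr| = 2.538 kJ
ΔH = q_rxn / n = 16.60 kJ/mol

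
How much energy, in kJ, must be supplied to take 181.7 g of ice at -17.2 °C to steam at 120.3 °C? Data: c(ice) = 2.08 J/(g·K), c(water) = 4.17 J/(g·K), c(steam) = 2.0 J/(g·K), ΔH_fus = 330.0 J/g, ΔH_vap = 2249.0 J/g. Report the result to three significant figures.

q = 558 kJ

q1 (heat ice -17.2→0.0 °C): 181.7 × 2.08 × 17.2 = 6500 J
q2 (melt at 0 °C): 181.7 × 330.0 = 59961 J
q3 (heat water 0.0→100.0 °C): 181.7 × 4.17 × 100.0 = 75769 J
q4 (vaporize at 100 °C): 181.7 × 2249.0 = 408643 J
q5 (heat steam 100.0→120.3 °C): 181.7 × 2.0 × 20.3 = 7377 J
Total: 6500 + 59961 + 75769 + 408643 + 7377 = 558250 J = 558 kJ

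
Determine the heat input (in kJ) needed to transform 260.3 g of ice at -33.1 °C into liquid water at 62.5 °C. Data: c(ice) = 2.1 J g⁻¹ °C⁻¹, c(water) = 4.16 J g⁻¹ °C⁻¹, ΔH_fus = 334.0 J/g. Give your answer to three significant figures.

q = 173 kJ

q1 (heat ice -33.1→0.0 °C): 260.3 × 2.1 × 33.1 = 18093 J
q2 (melt at 0 °C): 260.3 × 334.0 = 86940 J
q3 (heat water 0.0→62.5 °C): 260.3 × 4.16 × 62.5 = 67678 J
Total: 18093 + 86940 + 67678 = 172711 J = 173 kJ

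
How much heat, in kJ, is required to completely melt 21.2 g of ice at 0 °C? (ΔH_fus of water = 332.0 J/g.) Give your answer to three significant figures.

q = 7.04 kJ

q = m × ΔH_fus = 21.2 × 332.0 = 7038 J = 7.04 kJ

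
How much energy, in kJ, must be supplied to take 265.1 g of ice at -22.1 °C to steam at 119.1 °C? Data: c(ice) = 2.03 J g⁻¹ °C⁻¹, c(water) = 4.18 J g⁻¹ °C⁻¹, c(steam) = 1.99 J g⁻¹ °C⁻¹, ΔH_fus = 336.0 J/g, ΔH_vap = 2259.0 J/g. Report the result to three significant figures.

q1 (heat ice -22.1→0.0 °C): 265.1 × 2.03 × 22.1 = 11893 J
q2 (melt at 0 °C): 265.1 × 336.0 = 89074 J
q3 (heat water 0.0→100.0 °C): 265.1 × 4.18 × 100.0 = 110812 J
q4 (vaporize at 100 °C): 265.1 × 2259.0 = 598861 J
q5 (heat steam 100.0→119.1 °C): 265.1 × 1.99 × 19.1 = 10076 J
Total: 11893 + 89074 + 110812 + 598861 + 10076 = 820716 J = 821 kJ

q = 821 kJ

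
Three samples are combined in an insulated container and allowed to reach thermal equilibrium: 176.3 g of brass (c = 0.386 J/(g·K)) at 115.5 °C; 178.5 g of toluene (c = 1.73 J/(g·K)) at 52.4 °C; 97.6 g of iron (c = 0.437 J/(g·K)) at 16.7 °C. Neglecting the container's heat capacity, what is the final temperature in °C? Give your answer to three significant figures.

T_f = 59.0 °C

Σ mᵢcᵢ(T − Tᵢ) = 0  ⇒  T = Σ mᵢcᵢTᵢ / Σ mᵢcᵢ
Σ mᵢcᵢ = 176.3×0.386 + 178.5×1.73 + 97.6×0.437 = 419.5080
Σ mᵢcᵢTᵢ = 68.0518×115.5 + 308.805×52.4 + 42.6512×16.7 = 24754
T = 24754 / 419.5080 = 59.01 °C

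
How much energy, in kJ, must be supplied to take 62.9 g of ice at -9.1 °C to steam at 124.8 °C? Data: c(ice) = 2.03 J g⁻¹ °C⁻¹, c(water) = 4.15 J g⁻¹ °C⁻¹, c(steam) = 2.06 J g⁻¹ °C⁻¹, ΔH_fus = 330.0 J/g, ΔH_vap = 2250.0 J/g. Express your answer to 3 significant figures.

q = 193 kJ

q1 (heat ice -9.1→0.0 °C): 62.9 × 2.03 × 9.1 = 1162 J
q2 (melt at 0 °C): 62.9 × 330.0 = 20757 J
q3 (heat water 0.0→100.0 °C): 62.9 × 4.15 × 100.0 = 26104 J
q4 (vaporize at 100 °C): 62.9 × 2250.0 = 141525 J
q5 (heat steam 100.0→124.8 °C): 62.9 × 2.06 × 24.8 = 3213 J
Total: 1162 + 20757 + 26104 + 141525 + 3213 = 192761 J = 193 kJ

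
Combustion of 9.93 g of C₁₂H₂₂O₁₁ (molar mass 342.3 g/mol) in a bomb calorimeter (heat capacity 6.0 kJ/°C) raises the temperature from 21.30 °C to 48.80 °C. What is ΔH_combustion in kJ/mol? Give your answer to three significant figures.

ΔH = -5690 kJ/mol

ΔT = 48.80 − 21.30 = 27.50 °C
q_cal = C_cal × ΔT = 6.0 × 27.50 = 165 kJ
n = 9.93 / 342.3 = 0.02901 mol
q_rxn = −q_cal = -165 kJ
ΔH = -165 / 0.02901 = -5688 kJ/mol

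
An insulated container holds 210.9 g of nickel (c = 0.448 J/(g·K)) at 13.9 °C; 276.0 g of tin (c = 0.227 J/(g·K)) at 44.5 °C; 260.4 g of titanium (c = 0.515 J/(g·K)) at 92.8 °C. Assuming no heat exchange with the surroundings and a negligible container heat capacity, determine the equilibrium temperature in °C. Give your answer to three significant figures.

Σ mᵢcᵢ(T − Tᵢ) = 0  ⇒  T = Σ mᵢcᵢTᵢ / Σ mᵢcᵢ
Σ mᵢcᵢ = 210.9×0.448 + 276.0×0.227 + 260.4×0.515 = 291.2412
Σ mᵢcᵢTᵢ = 94.4832×13.9 + 62.652×44.5 + 134.106×92.8 = 16546
T = 16546 / 291.2412 = 56.81 °C

T_f = 56.8 °C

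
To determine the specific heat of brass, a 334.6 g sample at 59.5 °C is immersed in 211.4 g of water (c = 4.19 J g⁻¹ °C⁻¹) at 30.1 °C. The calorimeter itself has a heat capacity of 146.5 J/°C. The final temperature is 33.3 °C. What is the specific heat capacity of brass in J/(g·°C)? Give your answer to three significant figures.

q_gained = (211.4 × 4.19 + 146.5) × (33.3 − 30.1) = 3303 J
q_lost = 334.6 × c × (59.5 − 33.3) = 8766.52 c
Set equal: c = 3303 / 8766.52 = 0.377 J/(g·°C)

c = 0.377 J/(g·°C)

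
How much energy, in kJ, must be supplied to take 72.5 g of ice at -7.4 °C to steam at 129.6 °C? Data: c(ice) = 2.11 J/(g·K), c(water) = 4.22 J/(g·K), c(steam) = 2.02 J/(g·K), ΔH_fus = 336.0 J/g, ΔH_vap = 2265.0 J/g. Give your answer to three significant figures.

q1 (heat ice -7.4→0.0 °C): 72.5 × 2.11 × 7.4 = 1132 J
q2 (melt at 0 °C): 72.5 × 336.0 = 24360 J
q3 (heat water 0.0→100.0 °C): 72.5 × 4.22 × 100.0 = 30595 J
q4 (vaporize at 100 °C): 72.5 × 2265.0 = 164213 J
q5 (heat steam 100.0→129.6 °C): 72.5 × 2.02 × 29.6 = 4335 J
Total: 1132 + 24360 + 30595 + 164213 + 4335 = 224635 J = 225 kJ

q = 225 kJ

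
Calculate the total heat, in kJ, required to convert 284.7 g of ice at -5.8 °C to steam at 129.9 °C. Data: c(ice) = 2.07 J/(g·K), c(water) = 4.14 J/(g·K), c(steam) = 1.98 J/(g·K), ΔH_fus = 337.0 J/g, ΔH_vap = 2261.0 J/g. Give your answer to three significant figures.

q1 (heat ice -5.8→0.0 °C): 284.7 × 2.07 × 5.8 = 3418 J
q2 (melt at 0 °C): 284.7 × 337.0 = 95944 J
q3 (heat water 0.0→100.0 °C): 284.7 × 4.14 × 100.0 = 117866 J
q4 (vaporize at 100 °C): 284.7 × 2261.0 = 643707 J
q5 (heat steam 100.0→129.9 °C): 284.7 × 1.98 × 29.9 = 16855 J
Total: 3418 + 95944 + 117866 + 643707 + 16855 = 877790 J = 878 kJ

q = 878 kJ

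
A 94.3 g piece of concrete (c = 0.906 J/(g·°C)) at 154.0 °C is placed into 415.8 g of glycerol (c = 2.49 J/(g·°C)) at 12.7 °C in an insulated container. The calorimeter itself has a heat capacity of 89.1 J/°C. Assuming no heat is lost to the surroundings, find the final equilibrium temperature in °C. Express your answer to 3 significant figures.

Heat lost by concrete = heat gained by glycerol + calorimeter.
(94.3)(0.906)(154.0 − T) = [(415.8)(2.49) + 89.1](T − 12.7)
85.4358 (154.0 − T) = 1124.442 (T − 12.7)
13157 − 85.4358 T = 1124.442 T − 14280
27437 = 1209.8778 T
T = 22.68 °C

T_f = 22.7 °C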